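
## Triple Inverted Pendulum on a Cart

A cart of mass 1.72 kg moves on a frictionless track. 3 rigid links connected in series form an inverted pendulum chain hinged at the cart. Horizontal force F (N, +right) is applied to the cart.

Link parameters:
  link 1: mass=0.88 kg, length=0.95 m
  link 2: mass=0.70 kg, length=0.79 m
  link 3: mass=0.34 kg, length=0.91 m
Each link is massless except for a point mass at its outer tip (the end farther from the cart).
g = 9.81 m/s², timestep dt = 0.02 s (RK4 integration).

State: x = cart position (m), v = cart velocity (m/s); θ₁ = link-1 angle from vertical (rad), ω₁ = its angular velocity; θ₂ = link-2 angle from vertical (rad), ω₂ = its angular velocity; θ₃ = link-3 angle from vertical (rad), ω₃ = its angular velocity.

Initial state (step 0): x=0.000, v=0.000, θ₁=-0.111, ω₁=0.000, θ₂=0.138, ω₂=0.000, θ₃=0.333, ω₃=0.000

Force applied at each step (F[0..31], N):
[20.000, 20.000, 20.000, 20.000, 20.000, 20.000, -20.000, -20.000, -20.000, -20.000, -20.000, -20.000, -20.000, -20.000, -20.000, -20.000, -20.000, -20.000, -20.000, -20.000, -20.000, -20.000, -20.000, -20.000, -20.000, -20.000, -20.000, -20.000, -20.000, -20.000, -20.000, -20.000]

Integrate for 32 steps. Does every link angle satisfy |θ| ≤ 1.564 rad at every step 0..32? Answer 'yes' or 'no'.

apply F[0]=+20.000 → step 1: x=0.003, v=0.252, θ₁=-0.114, ω₁=-0.332, θ₂=0.139, ω₂=0.088, θ₃=0.333, ω₃=0.047
apply F[1]=+20.000 → step 2: x=0.010, v=0.504, θ₁=-0.124, ω₁=-0.665, θ₂=0.142, ω₂=0.175, θ₃=0.335, ω₃=0.091
apply F[2]=+20.000 → step 3: x=0.023, v=0.756, θ₁=-0.141, ω₁=-0.998, θ₂=0.146, ω₂=0.262, θ₃=0.337, ω₃=0.131
apply F[3]=+20.000 → step 4: x=0.040, v=1.008, θ₁=-0.164, ω₁=-1.332, θ₂=0.152, ω₂=0.344, θ₃=0.340, ω₃=0.165
apply F[4]=+20.000 → step 5: x=0.063, v=1.259, θ₁=-0.194, ω₁=-1.663, θ₂=0.160, ω₂=0.418, θ₃=0.344, ω₃=0.190
apply F[5]=+20.000 → step 6: x=0.091, v=1.506, θ₁=-0.231, ω₁=-1.988, θ₂=0.169, ω₂=0.476, θ₃=0.348, ω₃=0.207
apply F[6]=-20.000 → step 7: x=0.119, v=1.311, θ₁=-0.270, ω₁=-1.902, θ₂=0.179, ω₂=0.618, θ₃=0.352, ω₃=0.242
apply F[7]=-20.000 → step 8: x=0.143, v=1.122, θ₁=-0.307, ω₁=-1.836, θ₂=0.193, ω₂=0.779, θ₃=0.357, ω₃=0.274
apply F[8]=-20.000 → step 9: x=0.164, v=0.938, θ₁=-0.343, ω₁=-1.788, θ₂=0.211, ω₂=0.957, θ₃=0.363, ω₃=0.303
apply F[9]=-20.000 → step 10: x=0.181, v=0.758, θ₁=-0.379, ω₁=-1.752, θ₂=0.232, ω₂=1.148, θ₃=0.369, ω₃=0.327
apply F[10]=-20.000 → step 11: x=0.194, v=0.580, θ₁=-0.413, ω₁=-1.726, θ₂=0.257, ω₂=1.351, θ₃=0.376, ω₃=0.346
apply F[11]=-20.000 → step 12: x=0.204, v=0.404, θ₁=-0.448, ω₁=-1.706, θ₂=0.286, ω₂=1.563, θ₃=0.383, ω₃=0.359
apply F[12]=-20.000 → step 13: x=0.210, v=0.229, θ₁=-0.482, ω₁=-1.688, θ₂=0.319, ω₂=1.781, θ₃=0.390, ω₃=0.368
apply F[13]=-20.000 → step 14: x=0.213, v=0.055, θ₁=-0.515, ω₁=-1.669, θ₂=0.357, ω₂=2.004, θ₃=0.398, ω₃=0.372
apply F[14]=-20.000 → step 15: x=0.212, v=-0.118, θ₁=-0.548, ω₁=-1.647, θ₂=0.399, ω₂=2.231, θ₃=0.405, ω₃=0.374
apply F[15]=-20.000 → step 16: x=0.208, v=-0.292, θ₁=-0.581, ω₁=-1.619, θ₂=0.446, ω₂=2.460, θ₃=0.413, ω₃=0.373
apply F[16]=-20.000 → step 17: x=0.201, v=-0.464, θ₁=-0.613, ω₁=-1.582, θ₂=0.498, ω₂=2.692, θ₃=0.420, ω₃=0.374
apply F[17]=-20.000 → step 18: x=0.190, v=-0.635, θ₁=-0.644, ω₁=-1.535, θ₂=0.554, ω₂=2.927, θ₃=0.428, ω₃=0.377
apply F[18]=-20.000 → step 19: x=0.175, v=-0.805, θ₁=-0.674, ω₁=-1.476, θ₂=0.615, ω₂=3.165, θ₃=0.435, ω₃=0.386
apply F[19]=-20.000 → step 20: x=0.158, v=-0.971, θ₁=-0.703, ω₁=-1.404, θ₂=0.681, ω₂=3.407, θ₃=0.443, ω₃=0.406
apply F[20]=-20.000 → step 21: x=0.137, v=-1.134, θ₁=-0.730, ω₁=-1.316, θ₂=0.751, ω₂=3.654, θ₃=0.452, ω₃=0.439
apply F[21]=-20.000 → step 22: x=0.112, v=-1.292, θ₁=-0.756, ω₁=-1.212, θ₂=0.827, ω₂=3.909, θ₃=0.461, ω₃=0.491
apply F[22]=-20.000 → step 23: x=0.085, v=-1.443, θ₁=-0.779, ω₁=-1.090, θ₂=0.908, ω₂=4.171, θ₃=0.471, ω₃=0.569
apply F[23]=-20.000 → step 24: x=0.055, v=-1.585, θ₁=-0.799, ω₁=-0.950, θ₂=0.994, ω₂=4.443, θ₃=0.484, ω₃=0.679
apply F[24]=-20.000 → step 25: x=0.022, v=-1.716, θ₁=-0.817, ω₁=-0.792, θ₂=1.085, ω₂=4.725, θ₃=0.499, ω₃=0.830
apply F[25]=-20.000 → step 26: x=-0.014, v=-1.834, θ₁=-0.831, ω₁=-0.617, θ₂=1.183, ω₂=5.017, θ₃=0.517, ω₃=1.031
apply F[26]=-20.000 → step 27: x=-0.052, v=-1.937, θ₁=-0.841, ω₁=-0.428, θ₂=1.286, ω₂=5.316, θ₃=0.541, ω₃=1.294
apply F[27]=-20.000 → step 28: x=-0.091, v=-2.020, θ₁=-0.848, ω₁=-0.228, θ₂=1.396, ω₂=5.617, θ₃=0.570, ω₃=1.631
apply F[28]=-20.000 → step 29: x=-0.132, v=-2.082, θ₁=-0.850, ω₁=-0.027, θ₂=1.511, ω₂=5.912, θ₃=0.606, ω₃=2.052
apply F[29]=-20.000 → step 30: x=-0.174, v=-2.121, θ₁=-0.849, ω₁=0.165, θ₂=1.632, ω₂=6.187, θ₃=0.652, ω₃=2.569
apply F[30]=-20.000 → step 31: x=-0.217, v=-2.134, θ₁=-0.844, ω₁=0.331, θ₂=1.758, ω₂=6.420, θ₃=0.710, ω₃=3.186
apply F[31]=-20.000 → step 32: x=-0.260, v=-2.122, θ₁=-0.836, ω₁=0.453, θ₂=1.888, ω₂=6.582, θ₃=0.780, ω₃=3.902
Max |angle| over trajectory = 1.888 rad; bound = 1.564 → exceeded.

Answer: no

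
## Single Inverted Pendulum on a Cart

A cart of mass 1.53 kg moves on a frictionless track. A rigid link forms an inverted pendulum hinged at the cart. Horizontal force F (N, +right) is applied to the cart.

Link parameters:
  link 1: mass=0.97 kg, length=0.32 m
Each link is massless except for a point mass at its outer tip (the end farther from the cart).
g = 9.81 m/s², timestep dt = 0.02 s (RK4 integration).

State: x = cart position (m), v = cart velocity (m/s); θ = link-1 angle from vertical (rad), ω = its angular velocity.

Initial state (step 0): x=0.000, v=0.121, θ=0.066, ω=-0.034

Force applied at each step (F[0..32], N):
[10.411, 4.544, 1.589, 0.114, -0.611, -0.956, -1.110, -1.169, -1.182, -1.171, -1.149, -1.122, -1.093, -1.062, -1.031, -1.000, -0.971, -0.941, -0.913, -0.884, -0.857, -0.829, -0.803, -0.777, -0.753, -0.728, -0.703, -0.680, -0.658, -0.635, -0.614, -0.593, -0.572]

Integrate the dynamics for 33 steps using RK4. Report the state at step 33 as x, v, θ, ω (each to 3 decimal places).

apply F[0]=+10.411 → step 1: x=0.004, v=0.249, θ=0.062, ω=-0.393
apply F[1]=+4.544 → step 2: x=0.009, v=0.301, θ=0.053, ω=-0.521
apply F[2]=+1.589 → step 3: x=0.015, v=0.316, θ=0.042, ω=-0.538
apply F[3]=+0.114 → step 4: x=0.022, v=0.313, θ=0.032, ω=-0.506
apply F[4]=-0.611 → step 5: x=0.028, v=0.302, θ=0.022, ω=-0.455
apply F[5]=-0.956 → step 6: x=0.034, v=0.287, θ=0.014, ω=-0.398
apply F[6]=-1.110 → step 7: x=0.039, v=0.271, θ=0.006, ω=-0.343
apply F[7]=-1.169 → step 8: x=0.045, v=0.256, θ=-0.000, ω=-0.292
apply F[8]=-1.182 → step 9: x=0.049, v=0.240, θ=-0.006, ω=-0.247
apply F[9]=-1.171 → step 10: x=0.054, v=0.226, θ=-0.010, ω=-0.207
apply F[10]=-1.149 → step 11: x=0.059, v=0.213, θ=-0.014, ω=-0.172
apply F[11]=-1.122 → step 12: x=0.063, v=0.200, θ=-0.017, ω=-0.142
apply F[12]=-1.093 → step 13: x=0.067, v=0.188, θ=-0.020, ω=-0.116
apply F[13]=-1.062 → step 14: x=0.070, v=0.177, θ=-0.022, ω=-0.093
apply F[14]=-1.031 → step 15: x=0.074, v=0.166, θ=-0.023, ω=-0.074
apply F[15]=-1.000 → step 16: x=0.077, v=0.156, θ=-0.025, ω=-0.057
apply F[16]=-0.971 → step 17: x=0.080, v=0.146, θ=-0.026, ω=-0.042
apply F[17]=-0.941 → step 18: x=0.083, v=0.137, θ=-0.026, ω=-0.030
apply F[18]=-0.913 → step 19: x=0.085, v=0.129, θ=-0.027, ω=-0.020
apply F[19]=-0.884 → step 20: x=0.088, v=0.120, θ=-0.027, ω=-0.011
apply F[20]=-0.857 → step 21: x=0.090, v=0.113, θ=-0.027, ω=-0.003
apply F[21]=-0.829 → step 22: x=0.092, v=0.105, θ=-0.027, ω=0.004
apply F[22]=-0.803 → step 23: x=0.094, v=0.098, θ=-0.027, ω=0.009
apply F[23]=-0.777 → step 24: x=0.096, v=0.091, θ=-0.027, ω=0.014
apply F[24]=-0.753 → step 25: x=0.098, v=0.085, θ=-0.027, ω=0.018
apply F[25]=-0.728 → step 26: x=0.100, v=0.079, θ=-0.026, ω=0.021
apply F[26]=-0.703 → step 27: x=0.101, v=0.073, θ=-0.026, ω=0.023
apply F[27]=-0.680 → step 28: x=0.103, v=0.067, θ=-0.025, ω=0.026
apply F[28]=-0.658 → step 29: x=0.104, v=0.061, θ=-0.025, ω=0.027
apply F[29]=-0.635 → step 30: x=0.105, v=0.056, θ=-0.024, ω=0.029
apply F[30]=-0.614 → step 31: x=0.106, v=0.051, θ=-0.024, ω=0.030
apply F[31]=-0.593 → step 32: x=0.107, v=0.046, θ=-0.023, ω=0.031
apply F[32]=-0.572 → step 33: x=0.108, v=0.042, θ=-0.022, ω=0.031

Answer: x=0.108, v=0.042, θ=-0.022, ω=0.031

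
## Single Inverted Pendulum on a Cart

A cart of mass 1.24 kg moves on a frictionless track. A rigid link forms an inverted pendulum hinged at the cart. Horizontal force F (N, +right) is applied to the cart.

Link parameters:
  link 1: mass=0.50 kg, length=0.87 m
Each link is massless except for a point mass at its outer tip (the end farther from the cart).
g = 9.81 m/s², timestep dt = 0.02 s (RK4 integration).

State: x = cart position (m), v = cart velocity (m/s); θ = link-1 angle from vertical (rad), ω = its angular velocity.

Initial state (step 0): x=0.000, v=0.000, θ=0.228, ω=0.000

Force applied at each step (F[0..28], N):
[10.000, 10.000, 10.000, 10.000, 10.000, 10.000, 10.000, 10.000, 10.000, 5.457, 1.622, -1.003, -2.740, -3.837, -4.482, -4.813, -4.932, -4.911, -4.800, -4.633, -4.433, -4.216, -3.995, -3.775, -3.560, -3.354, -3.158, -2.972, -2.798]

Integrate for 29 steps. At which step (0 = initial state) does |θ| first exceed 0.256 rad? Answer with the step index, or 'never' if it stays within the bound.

Answer: never

Derivation:
apply F[0]=+10.000 → step 1: x=0.001, v=0.141, θ=0.227, ω=-0.107
apply F[1]=+10.000 → step 2: x=0.006, v=0.282, θ=0.224, ω=-0.215
apply F[2]=+10.000 → step 3: x=0.013, v=0.424, θ=0.218, ω=-0.324
apply F[3]=+10.000 → step 4: x=0.023, v=0.566, θ=0.211, ω=-0.436
apply F[4]=+10.000 → step 5: x=0.035, v=0.710, θ=0.201, ω=-0.551
apply F[5]=+10.000 → step 6: x=0.051, v=0.854, θ=0.189, ω=-0.671
apply F[6]=+10.000 → step 7: x=0.070, v=1.000, θ=0.174, ω=-0.795
apply F[7]=+10.000 → step 8: x=0.091, v=1.148, θ=0.157, ω=-0.925
apply F[8]=+10.000 → step 9: x=0.115, v=1.298, θ=0.137, ω=-1.062
apply F[9]=+5.457 → step 10: x=0.142, v=1.376, θ=0.115, ω=-1.124
apply F[10]=+1.622 → step 11: x=0.170, v=1.395, θ=0.093, ω=-1.122
apply F[11]=-1.003 → step 12: x=0.198, v=1.373, θ=0.071, ω=-1.078
apply F[12]=-2.740 → step 13: x=0.225, v=1.325, θ=0.050, ω=-1.009
apply F[13]=-3.837 → step 14: x=0.250, v=1.260, θ=0.030, ω=-0.926
apply F[14]=-4.482 → step 15: x=0.275, v=1.186, θ=0.013, ω=-0.836
apply F[15]=-4.813 → step 16: x=0.298, v=1.108, θ=-0.003, ω=-0.745
apply F[16]=-4.932 → step 17: x=0.319, v=1.029, θ=-0.017, ω=-0.657
apply F[17]=-4.911 → step 18: x=0.339, v=0.952, θ=-0.029, ω=-0.573
apply F[18]=-4.800 → step 19: x=0.357, v=0.877, θ=-0.040, ω=-0.496
apply F[19]=-4.633 → step 20: x=0.374, v=0.806, θ=-0.049, ω=-0.424
apply F[20]=-4.433 → step 21: x=0.390, v=0.739, θ=-0.057, ω=-0.359
apply F[21]=-4.216 → step 22: x=0.404, v=0.676, θ=-0.064, ω=-0.300
apply F[22]=-3.995 → step 23: x=0.417, v=0.617, θ=-0.069, ω=-0.247
apply F[23]=-3.775 → step 24: x=0.428, v=0.561, θ=-0.073, ω=-0.200
apply F[24]=-3.560 → step 25: x=0.439, v=0.510, θ=-0.077, ω=-0.158
apply F[25]=-3.354 → step 26: x=0.449, v=0.462, θ=-0.080, ω=-0.121
apply F[26]=-3.158 → step 27: x=0.458, v=0.418, θ=-0.082, ω=-0.088
apply F[27]=-2.972 → step 28: x=0.466, v=0.376, θ=-0.083, ω=-0.059
apply F[28]=-2.798 → step 29: x=0.473, v=0.338, θ=-0.084, ω=-0.034
max |θ| = 0.228 ≤ 0.256 over all 30 states.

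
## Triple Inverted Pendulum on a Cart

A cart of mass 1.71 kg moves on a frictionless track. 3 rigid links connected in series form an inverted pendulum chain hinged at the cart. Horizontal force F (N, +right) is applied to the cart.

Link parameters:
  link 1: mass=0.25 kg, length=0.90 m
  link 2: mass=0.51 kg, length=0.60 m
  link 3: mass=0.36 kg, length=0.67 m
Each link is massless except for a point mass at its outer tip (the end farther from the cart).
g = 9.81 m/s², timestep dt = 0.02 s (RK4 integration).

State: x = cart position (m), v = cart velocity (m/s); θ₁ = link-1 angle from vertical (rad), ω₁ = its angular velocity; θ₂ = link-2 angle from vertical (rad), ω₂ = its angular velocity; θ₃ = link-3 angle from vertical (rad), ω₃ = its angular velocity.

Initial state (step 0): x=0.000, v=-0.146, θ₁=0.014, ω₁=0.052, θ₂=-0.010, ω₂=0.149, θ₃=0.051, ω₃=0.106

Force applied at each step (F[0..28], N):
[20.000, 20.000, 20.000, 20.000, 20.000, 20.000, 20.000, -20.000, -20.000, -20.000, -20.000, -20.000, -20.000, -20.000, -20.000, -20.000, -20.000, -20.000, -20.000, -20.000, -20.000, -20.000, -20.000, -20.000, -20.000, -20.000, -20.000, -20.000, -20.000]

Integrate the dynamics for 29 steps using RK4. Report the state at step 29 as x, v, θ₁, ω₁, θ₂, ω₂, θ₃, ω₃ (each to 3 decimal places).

Answer: x=-0.283, v=-3.217, θ₁=-0.446, ω₁=2.359, θ₂=1.489, ω₂=7.404, θ₃=0.338, ω₃=1.685

Derivation:
apply F[0]=+20.000 → step 1: x=-0.001, v=0.086, θ₁=0.013, ω₁=-0.186, θ₂=-0.008, ω₂=0.102, θ₃=0.053, ω₃=0.137
apply F[1]=+20.000 → step 2: x=0.003, v=0.319, θ₁=0.007, ω₁=-0.429, θ₂=-0.006, ω₂=0.063, θ₃=0.056, ω₃=0.167
apply F[2]=+20.000 → step 3: x=0.012, v=0.553, θ₁=-0.005, ω₁=-0.684, θ₂=-0.005, ω₂=0.039, θ₃=0.060, ω₃=0.198
apply F[3]=+20.000 → step 4: x=0.026, v=0.788, θ₁=-0.021, ω₁=-0.953, θ₂=-0.004, ω₂=0.036, θ₃=0.064, ω₃=0.229
apply F[4]=+20.000 → step 5: x=0.044, v=1.025, θ₁=-0.043, ω₁=-1.241, θ₂=-0.003, ω₂=0.056, θ₃=0.069, ω₃=0.258
apply F[5]=+20.000 → step 6: x=0.067, v=1.264, θ₁=-0.071, ω₁=-1.549, θ₂=-0.002, ω₂=0.101, θ₃=0.075, ω₃=0.286
apply F[6]=+20.000 → step 7: x=0.094, v=1.505, θ₁=-0.105, ω₁=-1.873, θ₂=0.001, ω₂=0.166, θ₃=0.081, ω₃=0.309
apply F[7]=-20.000 → step 8: x=0.122, v=1.283, θ₁=-0.141, ω₁=-1.729, θ₂=0.005, ω₂=0.296, θ₃=0.087, ω₃=0.340
apply F[8]=-20.000 → step 9: x=0.146, v=1.066, θ₁=-0.174, ω₁=-1.625, θ₂=0.013, ω₂=0.479, θ₃=0.094, ω₃=0.373
apply F[9]=-20.000 → step 10: x=0.165, v=0.852, θ₁=-0.206, ω₁=-1.557, θ₂=0.025, ω₂=0.711, θ₃=0.102, ω₃=0.404
apply F[10]=-20.000 → step 11: x=0.180, v=0.640, θ₁=-0.237, ω₁=-1.518, θ₂=0.042, ω₂=0.988, θ₃=0.110, ω₃=0.431
apply F[11]=-20.000 → step 12: x=0.190, v=0.430, θ₁=-0.267, ω₁=-1.500, θ₂=0.065, ω₂=1.300, θ₃=0.119, ω₃=0.453
apply F[12]=-20.000 → step 13: x=0.197, v=0.219, θ₁=-0.297, ω₁=-1.494, θ₂=0.094, ω₂=1.637, θ₃=0.128, ω₃=0.466
apply F[13]=-20.000 → step 14: x=0.199, v=0.009, θ₁=-0.327, ω₁=-1.490, θ₂=0.130, ω₂=1.987, θ₃=0.138, ω₃=0.471
apply F[14]=-20.000 → step 15: x=0.197, v=-0.204, θ₁=-0.356, ω₁=-1.478, θ₂=0.173, ω₂=2.338, θ₃=0.147, ω₃=0.470
apply F[15]=-20.000 → step 16: x=0.191, v=-0.417, θ₁=-0.386, ω₁=-1.449, θ₂=0.224, ω₂=2.684, θ₃=0.157, ω₃=0.464
apply F[16]=-20.000 → step 17: x=0.181, v=-0.633, θ₁=-0.414, ω₁=-1.398, θ₂=0.281, ω₂=3.019, θ₃=0.166, ω₃=0.455
apply F[17]=-20.000 → step 18: x=0.166, v=-0.849, θ₁=-0.441, ω₁=-1.320, θ₂=0.344, ω₂=3.342, θ₃=0.175, ω₃=0.448
apply F[18]=-20.000 → step 19: x=0.147, v=-1.067, θ₁=-0.467, ω₁=-1.214, θ₂=0.414, ω₂=3.658, θ₃=0.184, ω₃=0.446
apply F[19]=-20.000 → step 20: x=0.123, v=-1.285, θ₁=-0.490, ω₁=-1.074, θ₂=0.491, ω₂=3.969, θ₃=0.193, ω₃=0.451
apply F[20]=-20.000 → step 21: x=0.095, v=-1.503, θ₁=-0.510, ω₁=-0.900, θ₂=0.573, ω₂=4.281, θ₃=0.202, ω₃=0.468
apply F[21]=-20.000 → step 22: x=0.063, v=-1.721, θ₁=-0.526, ω₁=-0.687, θ₂=0.662, ω₂=4.600, θ₃=0.212, ω₃=0.500
apply F[22]=-20.000 → step 23: x=0.026, v=-1.938, θ₁=-0.537, ω₁=-0.431, θ₂=0.757, ω₂=4.932, θ₃=0.222, ω₃=0.553
apply F[23]=-20.000 → step 24: x=-0.015, v=-2.154, θ₁=-0.542, ω₁=-0.126, θ₂=0.859, ω₂=5.282, θ₃=0.234, ω₃=0.631
apply F[24]=-20.000 → step 25: x=-0.060, v=-2.369, θ₁=-0.542, ω₁=0.234, θ₂=0.969, ω₂=5.656, θ₃=0.247, ω₃=0.742
apply F[25]=-20.000 → step 26: x=-0.109, v=-2.583, θ₁=-0.533, ω₁=0.656, θ₂=1.086, ω₂=6.056, θ₃=0.264, ω₃=0.894
apply F[26]=-20.000 → step 27: x=-0.163, v=-2.795, θ₁=-0.515, ω₁=1.148, θ₂=1.211, ω₂=6.483, θ₃=0.284, ω₃=1.096
apply F[27]=-20.000 → step 28: x=-0.221, v=-3.006, θ₁=-0.486, ω₁=1.715, θ₂=1.345, ω₂=6.936, θ₃=0.308, ω₃=1.357
apply F[28]=-20.000 → step 29: x=-0.283, v=-3.217, θ₁=-0.446, ω₁=2.359, θ₂=1.489, ω₂=7.404, θ₃=0.338, ω₃=1.685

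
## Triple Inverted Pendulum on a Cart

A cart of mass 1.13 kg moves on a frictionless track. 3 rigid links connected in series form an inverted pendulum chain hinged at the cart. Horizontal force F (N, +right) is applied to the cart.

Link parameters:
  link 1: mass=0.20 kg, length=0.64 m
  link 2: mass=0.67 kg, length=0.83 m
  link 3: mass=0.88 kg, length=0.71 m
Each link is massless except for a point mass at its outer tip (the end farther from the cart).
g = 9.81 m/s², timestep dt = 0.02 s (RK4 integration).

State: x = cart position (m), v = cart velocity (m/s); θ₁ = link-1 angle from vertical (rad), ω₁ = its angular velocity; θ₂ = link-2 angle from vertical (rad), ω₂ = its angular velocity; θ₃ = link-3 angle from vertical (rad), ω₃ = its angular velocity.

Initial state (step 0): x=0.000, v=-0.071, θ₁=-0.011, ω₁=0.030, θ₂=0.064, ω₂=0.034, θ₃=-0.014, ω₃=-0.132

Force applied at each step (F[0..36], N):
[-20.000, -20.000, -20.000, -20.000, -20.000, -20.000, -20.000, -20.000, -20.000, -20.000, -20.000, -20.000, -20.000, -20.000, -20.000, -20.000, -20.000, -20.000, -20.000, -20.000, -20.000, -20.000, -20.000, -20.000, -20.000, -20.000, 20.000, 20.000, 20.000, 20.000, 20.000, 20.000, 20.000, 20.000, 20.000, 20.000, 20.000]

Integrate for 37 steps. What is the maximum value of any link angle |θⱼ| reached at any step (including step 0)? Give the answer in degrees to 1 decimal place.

Answer: 138.6°

Derivation:
apply F[0]=-20.000 → step 1: x=-0.005, v=-0.422, θ₁=-0.007, ω₁=0.407, θ₂=0.066, ω₂=0.206, θ₃=-0.017, ω₃=-0.181
apply F[1]=-20.000 → step 2: x=-0.017, v=-0.776, θ₁=0.005, ω₁=0.805, θ₂=0.072, ω₂=0.365, θ₃=-0.021, ω₃=-0.233
apply F[2]=-20.000 → step 3: x=-0.036, v=-1.134, θ₁=0.026, ω₁=1.245, θ₂=0.081, ω₂=0.500, θ₃=-0.026, ω₃=-0.287
apply F[3]=-20.000 → step 4: x=-0.062, v=-1.496, θ₁=0.056, ω₁=1.743, θ₂=0.092, ω₂=0.596, θ₃=-0.033, ω₃=-0.340
apply F[4]=-20.000 → step 5: x=-0.096, v=-1.862, θ₁=0.096, ω₁=2.305, θ₂=0.104, ω₂=0.645, θ₃=-0.040, ω₃=-0.386
apply F[5]=-20.000 → step 6: x=-0.137, v=-2.226, θ₁=0.148, ω₁=2.911, θ₂=0.117, ω₂=0.653, θ₃=-0.048, ω₃=-0.413
apply F[6]=-20.000 → step 7: x=-0.185, v=-2.577, θ₁=0.212, ω₁=3.496, θ₂=0.130, ω₂=0.658, θ₃=-0.056, ω₃=-0.407
apply F[7]=-20.000 → step 8: x=-0.240, v=-2.905, θ₁=0.287, ω₁=3.972, θ₂=0.144, ω₂=0.720, θ₃=-0.064, ω₃=-0.363
apply F[8]=-20.000 → step 9: x=-0.301, v=-3.205, θ₁=0.370, ω₁=4.286, θ₂=0.160, ω₂=0.885, θ₃=-0.071, ω₃=-0.287
apply F[9]=-20.000 → step 10: x=-0.368, v=-3.480, θ₁=0.458, ω₁=4.443, θ₂=0.180, ω₂=1.160, θ₃=-0.075, ω₃=-0.191
apply F[10]=-20.000 → step 11: x=-0.440, v=-3.738, θ₁=0.547, ω₁=4.480, θ₂=0.207, ω₂=1.525, θ₃=-0.078, ω₃=-0.082
apply F[11]=-20.000 → step 12: x=-0.517, v=-3.981, θ₁=0.636, ω₁=4.428, θ₂=0.242, ω₂=1.956, θ₃=-0.079, ω₃=0.038
apply F[12]=-20.000 → step 13: x=-0.599, v=-4.212, θ₁=0.724, ω₁=4.299, θ₂=0.286, ω₂=2.434, θ₃=-0.077, ω₃=0.172
apply F[13]=-20.000 → step 14: x=-0.686, v=-4.431, θ₁=0.808, ω₁=4.097, θ₂=0.339, ω₂=2.948, θ₃=-0.072, ω₃=0.324
apply F[14]=-20.000 → step 15: x=-0.776, v=-4.636, θ₁=0.887, ω₁=3.816, θ₂=0.404, ω₂=3.489, θ₃=-0.063, ω₃=0.504
apply F[15]=-20.000 → step 16: x=-0.871, v=-4.825, θ₁=0.960, ω₁=3.448, θ₂=0.479, ω₂=4.047, θ₃=-0.051, ω₃=0.723
apply F[16]=-20.000 → step 17: x=-0.969, v=-4.994, θ₁=1.024, ω₁=2.988, θ₂=0.566, ω₂=4.614, θ₃=-0.034, ω₃=0.996
apply F[17]=-20.000 → step 18: x=-1.070, v=-5.135, θ₁=1.079, ω₁=2.437, θ₂=0.663, ω₂=5.178, θ₃=-0.011, ω₃=1.346
apply F[18]=-20.000 → step 19: x=-1.174, v=-5.237, θ₁=1.121, ω₁=1.818, θ₂=0.772, ω₂=5.713, θ₃=0.020, ω₃=1.801
apply F[19]=-20.000 → step 20: x=-1.280, v=-5.289, θ₁=1.151, ω₁=1.201, θ₂=0.891, ω₂=6.162, θ₃=0.062, ω₃=2.394
apply F[20]=-20.000 → step 21: x=-1.385, v=-5.283, θ₁=1.170, ω₁=0.732, θ₂=1.018, ω₂=6.416, θ₃=0.117, ω₃=3.142
apply F[21]=-20.000 → step 22: x=-1.491, v=-5.240, θ₁=1.183, ω₁=0.612, θ₂=1.146, ω₂=6.343, θ₃=0.189, ω₃=4.004
apply F[22]=-20.000 → step 23: x=-1.595, v=-5.201, θ₁=1.198, ω₁=0.942, θ₂=1.269, ω₂=5.896, θ₃=0.277, ω₃=4.873
apply F[23]=-20.000 → step 24: x=-1.699, v=-5.198, θ₁=1.223, ω₁=1.626, θ₂=1.380, ω₂=5.163, θ₃=0.383, ω₃=5.657
apply F[24]=-20.000 → step 25: x=-1.803, v=-5.227, θ₁=1.264, ω₁=2.496, θ₂=1.474, ω₂=4.255, θ₃=0.503, ω₃=6.343
apply F[25]=-20.000 → step 26: x=-1.908, v=-5.259, θ₁=1.323, ω₁=3.437, θ₂=1.549, ω₂=3.227, θ₃=0.636, ω₃=6.972
apply F[26]=+20.000 → step 27: x=-2.009, v=-4.860, θ₁=1.396, ω₁=3.790, θ₂=1.609, ω₂=2.734, θ₃=0.777, ω₃=7.145
apply F[27]=+20.000 → step 28: x=-2.102, v=-4.437, θ₁=1.475, ω₁=4.205, θ₂=1.658, ω₂=2.214, θ₃=0.922, ω₃=7.338
apply F[28]=+20.000 → step 29: x=-2.186, v=-3.972, θ₁=1.564, ω₁=4.686, θ₂=1.697, ω₂=1.670, θ₃=1.071, ω₃=7.566
apply F[29]=+20.000 → step 30: x=-2.261, v=-3.440, θ₁=1.663, ω₁=5.214, θ₂=1.725, ω₂=1.133, θ₃=1.225, ω₃=7.838
apply F[30]=+20.000 → step 31: x=-2.323, v=-2.817, θ₁=1.773, ω₁=5.702, θ₂=1.743, ω₂=0.714, θ₃=1.385, ω₃=8.141
apply F[31]=+20.000 → step 32: x=-2.373, v=-2.106, θ₁=1.890, ω₁=5.989, θ₂=1.756, ω₂=0.613, θ₃=1.551, ω₃=8.407
apply F[32]=+20.000 → step 33: x=-2.407, v=-1.363, θ₁=2.010, ω₁=5.954, θ₂=1.771, ω₂=0.990, θ₃=1.720, ω₃=8.544
apply F[33]=+20.000 → step 34: x=-2.428, v=-0.650, θ₁=2.126, ω₁=5.653, θ₂=1.798, ω₂=1.798, θ₃=1.891, ω₃=8.521
apply F[34]=+20.000 → step 35: x=-2.434, v=0.016, θ₁=2.235, ω₁=5.198, θ₂=1.845, ω₂=2.895, θ₃=2.060, ω₃=8.368
apply F[35]=+20.000 → step 36: x=-2.427, v=0.653, θ₁=2.333, ω₁=4.627, θ₂=1.916, ω₂=4.199, θ₃=2.225, ω₃=8.108
apply F[36]=+20.000 → step 37: x=-2.408, v=1.295, θ₁=2.419, ω₁=3.894, θ₂=2.014, ω₂=5.720, θ₃=2.384, ω₃=7.733
Max |angle| over trajectory = 2.419 rad = 138.6°.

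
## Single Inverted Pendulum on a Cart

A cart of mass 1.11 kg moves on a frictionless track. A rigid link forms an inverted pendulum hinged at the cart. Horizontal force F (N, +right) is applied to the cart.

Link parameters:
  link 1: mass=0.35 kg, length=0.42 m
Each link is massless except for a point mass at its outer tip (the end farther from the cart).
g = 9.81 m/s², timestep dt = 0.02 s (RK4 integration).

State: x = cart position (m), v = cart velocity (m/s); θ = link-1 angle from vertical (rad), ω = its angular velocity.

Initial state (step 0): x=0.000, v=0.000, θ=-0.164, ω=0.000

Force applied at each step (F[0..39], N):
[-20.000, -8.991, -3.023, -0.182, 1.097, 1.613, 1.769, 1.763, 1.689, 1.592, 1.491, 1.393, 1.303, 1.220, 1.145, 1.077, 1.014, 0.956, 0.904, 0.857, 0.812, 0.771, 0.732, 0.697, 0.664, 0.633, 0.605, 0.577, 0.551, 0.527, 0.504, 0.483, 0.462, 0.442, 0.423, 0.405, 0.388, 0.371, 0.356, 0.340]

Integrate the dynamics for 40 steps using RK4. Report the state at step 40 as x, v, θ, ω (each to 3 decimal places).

apply F[0]=-20.000 → step 1: x=-0.003, v=-0.348, θ=-0.157, ω=0.742
apply F[1]=-8.991 → step 2: x=-0.012, v=-0.500, θ=-0.139, ω=1.032
apply F[2]=-3.023 → step 3: x=-0.022, v=-0.547, θ=-0.118, ω=1.082
apply F[3]=-0.182 → step 4: x=-0.033, v=-0.544, θ=-0.097, ω=1.025
apply F[4]=+1.097 → step 5: x=-0.044, v=-0.519, θ=-0.077, ω=0.926
apply F[5]=+1.613 → step 6: x=-0.054, v=-0.486, θ=-0.060, ω=0.815
apply F[6]=+1.769 → step 7: x=-0.063, v=-0.451, θ=-0.045, ω=0.708
apply F[7]=+1.763 → step 8: x=-0.072, v=-0.417, θ=-0.031, ω=0.609
apply F[8]=+1.689 → step 9: x=-0.080, v=-0.385, θ=-0.020, ω=0.521
apply F[9]=+1.592 → step 10: x=-0.087, v=-0.355, θ=-0.011, ω=0.443
apply F[10]=+1.491 → step 11: x=-0.094, v=-0.328, θ=-0.002, ω=0.376
apply F[11]=+1.393 → step 12: x=-0.101, v=-0.303, θ=0.005, ω=0.317
apply F[12]=+1.303 → step 13: x=-0.106, v=-0.280, θ=0.010, ω=0.265
apply F[13]=+1.220 → step 14: x=-0.112, v=-0.259, θ=0.015, ω=0.221
apply F[14]=+1.145 → step 15: x=-0.117, v=-0.239, θ=0.019, ω=0.182
apply F[15]=+1.077 → step 16: x=-0.121, v=-0.221, θ=0.023, ω=0.149
apply F[16]=+1.014 → step 17: x=-0.126, v=-0.204, θ=0.025, ω=0.120
apply F[17]=+0.956 → step 18: x=-0.130, v=-0.189, θ=0.027, ω=0.096
apply F[18]=+0.904 → step 19: x=-0.133, v=-0.174, θ=0.029, ω=0.074
apply F[19]=+0.857 → step 20: x=-0.137, v=-0.161, θ=0.030, ω=0.056
apply F[20]=+0.812 → step 21: x=-0.140, v=-0.148, θ=0.031, ω=0.040
apply F[21]=+0.771 → step 22: x=-0.142, v=-0.136, θ=0.032, ω=0.027
apply F[22]=+0.732 → step 23: x=-0.145, v=-0.125, θ=0.032, ω=0.015
apply F[23]=+0.697 → step 24: x=-0.147, v=-0.114, θ=0.033, ω=0.005
apply F[24]=+0.664 → step 25: x=-0.150, v=-0.104, θ=0.033, ω=-0.003
apply F[25]=+0.633 → step 26: x=-0.152, v=-0.095, θ=0.033, ω=-0.010
apply F[26]=+0.605 → step 27: x=-0.153, v=-0.086, θ=0.032, ω=-0.016
apply F[27]=+0.577 → step 28: x=-0.155, v=-0.078, θ=0.032, ω=-0.021
apply F[28]=+0.551 → step 29: x=-0.157, v=-0.070, θ=0.031, ω=-0.026
apply F[29]=+0.527 → step 30: x=-0.158, v=-0.062, θ=0.031, ω=-0.029
apply F[30]=+0.504 → step 31: x=-0.159, v=-0.055, θ=0.030, ω=-0.032
apply F[31]=+0.483 → step 32: x=-0.160, v=-0.048, θ=0.030, ω=-0.034
apply F[32]=+0.462 → step 33: x=-0.161, v=-0.042, θ=0.029, ω=-0.036
apply F[33]=+0.442 → step 34: x=-0.162, v=-0.035, θ=0.028, ω=-0.037
apply F[34]=+0.423 → step 35: x=-0.162, v=-0.029, θ=0.027, ω=-0.038
apply F[35]=+0.405 → step 36: x=-0.163, v=-0.024, θ=0.027, ω=-0.039
apply F[36]=+0.388 → step 37: x=-0.163, v=-0.018, θ=0.026, ω=-0.040
apply F[37]=+0.371 → step 38: x=-0.164, v=-0.013, θ=0.025, ω=-0.040
apply F[38]=+0.356 → step 39: x=-0.164, v=-0.008, θ=0.024, ω=-0.040
apply F[39]=+0.340 → step 40: x=-0.164, v=-0.004, θ=0.024, ω=-0.040

Answer: x=-0.164, v=-0.004, θ=0.024, ω=-0.040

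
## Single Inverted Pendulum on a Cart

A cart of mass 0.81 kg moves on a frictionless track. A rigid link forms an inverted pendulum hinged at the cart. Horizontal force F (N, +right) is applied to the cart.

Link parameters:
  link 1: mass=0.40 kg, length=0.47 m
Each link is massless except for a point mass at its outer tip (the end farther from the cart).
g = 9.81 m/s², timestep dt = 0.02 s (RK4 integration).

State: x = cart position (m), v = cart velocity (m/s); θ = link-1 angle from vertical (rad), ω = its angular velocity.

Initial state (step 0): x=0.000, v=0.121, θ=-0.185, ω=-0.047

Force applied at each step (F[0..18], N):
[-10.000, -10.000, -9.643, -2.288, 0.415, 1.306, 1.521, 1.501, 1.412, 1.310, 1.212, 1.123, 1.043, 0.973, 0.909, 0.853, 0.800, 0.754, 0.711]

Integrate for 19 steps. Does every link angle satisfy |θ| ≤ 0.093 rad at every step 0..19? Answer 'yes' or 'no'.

apply F[0]=-10.000 → step 1: x=0.000, v=-0.105, θ=-0.182, ω=0.349
apply F[1]=-10.000 → step 2: x=-0.004, v=-0.332, θ=-0.171, ω=0.750
apply F[2]=-9.643 → step 3: x=-0.013, v=-0.552, θ=-0.152, ω=1.146
apply F[3]=-2.288 → step 4: x=-0.025, v=-0.596, θ=-0.129, ω=1.179
apply F[4]=+0.415 → step 5: x=-0.036, v=-0.575, θ=-0.106, ω=1.087
apply F[5]=+1.306 → step 6: x=-0.047, v=-0.534, θ=-0.086, ω=0.960
apply F[6]=+1.521 → step 7: x=-0.058, v=-0.490, θ=-0.068, ω=0.834
apply F[7]=+1.501 → step 8: x=-0.067, v=-0.447, θ=-0.052, ω=0.718
apply F[8]=+1.412 → step 9: x=-0.075, v=-0.408, θ=-0.039, ω=0.616
apply F[9]=+1.310 → step 10: x=-0.083, v=-0.372, θ=-0.028, ω=0.527
apply F[10]=+1.212 → step 11: x=-0.090, v=-0.340, θ=-0.018, ω=0.449
apply F[11]=+1.123 → step 12: x=-0.097, v=-0.311, θ=-0.010, ω=0.382
apply F[12]=+1.043 → step 13: x=-0.103, v=-0.285, θ=-0.002, ω=0.323
apply F[13]=+0.973 → step 14: x=-0.108, v=-0.261, θ=0.003, ω=0.273
apply F[14]=+0.909 → step 15: x=-0.113, v=-0.239, θ=0.008, ω=0.229
apply F[15]=+0.853 → step 16: x=-0.118, v=-0.219, θ=0.013, ω=0.190
apply F[16]=+0.800 → step 17: x=-0.122, v=-0.201, θ=0.016, ω=0.157
apply F[17]=+0.754 → step 18: x=-0.126, v=-0.184, θ=0.019, ω=0.129
apply F[18]=+0.711 → step 19: x=-0.129, v=-0.168, θ=0.021, ω=0.104
Max |angle| over trajectory = 0.185 rad; bound = 0.093 → exceeded.

Answer: no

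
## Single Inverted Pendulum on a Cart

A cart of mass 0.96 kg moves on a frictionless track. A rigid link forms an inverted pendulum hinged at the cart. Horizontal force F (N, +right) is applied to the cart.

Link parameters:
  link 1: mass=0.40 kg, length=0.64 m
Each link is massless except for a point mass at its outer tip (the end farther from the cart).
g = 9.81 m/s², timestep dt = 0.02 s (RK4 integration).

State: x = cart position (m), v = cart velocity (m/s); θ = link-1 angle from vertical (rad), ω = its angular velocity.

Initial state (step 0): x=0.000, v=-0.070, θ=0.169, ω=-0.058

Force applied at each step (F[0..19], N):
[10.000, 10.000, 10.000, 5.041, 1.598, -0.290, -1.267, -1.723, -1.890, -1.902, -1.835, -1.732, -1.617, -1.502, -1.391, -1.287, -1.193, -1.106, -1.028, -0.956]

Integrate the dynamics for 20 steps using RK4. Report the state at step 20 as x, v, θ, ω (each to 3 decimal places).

Answer: x=0.151, v=0.172, θ=-0.021, ω=-0.098

Derivation:
apply F[0]=+10.000 → step 1: x=0.001, v=0.123, θ=0.165, ω=-0.304
apply F[1]=+10.000 → step 2: x=0.005, v=0.316, θ=0.157, ω=-0.553
apply F[2]=+10.000 → step 3: x=0.013, v=0.511, θ=0.143, ω=-0.808
apply F[3]=+5.041 → step 4: x=0.024, v=0.605, θ=0.126, ω=-0.912
apply F[4]=+1.598 → step 5: x=0.037, v=0.629, θ=0.108, ω=-0.914
apply F[5]=-0.290 → step 6: x=0.049, v=0.615, θ=0.090, ω=-0.862
apply F[6]=-1.267 → step 7: x=0.061, v=0.583, θ=0.074, ω=-0.786
apply F[7]=-1.723 → step 8: x=0.072, v=0.542, θ=0.059, ω=-0.702
apply F[8]=-1.890 → step 9: x=0.083, v=0.498, θ=0.046, ω=-0.619
apply F[9]=-1.902 → step 10: x=0.092, v=0.456, θ=0.034, ω=-0.540
apply F[10]=-1.835 → step 11: x=0.101, v=0.415, θ=0.024, ω=-0.468
apply F[11]=-1.732 → step 12: x=0.109, v=0.377, θ=0.015, ω=-0.403
apply F[12]=-1.617 → step 13: x=0.116, v=0.343, θ=0.008, ω=-0.345
apply F[13]=-1.502 → step 14: x=0.123, v=0.311, θ=0.001, ω=-0.294
apply F[14]=-1.391 → step 15: x=0.129, v=0.282, θ=-0.004, ω=-0.250
apply F[15]=-1.287 → step 16: x=0.134, v=0.256, θ=-0.009, ω=-0.211
apply F[16]=-1.193 → step 17: x=0.139, v=0.232, θ=-0.013, ω=-0.177
apply F[17]=-1.106 → step 18: x=0.143, v=0.210, θ=-0.016, ω=-0.147
apply F[18]=-1.028 → step 19: x=0.147, v=0.190, θ=-0.019, ω=-0.121
apply F[19]=-0.956 → step 20: x=0.151, v=0.172, θ=-0.021, ω=-0.098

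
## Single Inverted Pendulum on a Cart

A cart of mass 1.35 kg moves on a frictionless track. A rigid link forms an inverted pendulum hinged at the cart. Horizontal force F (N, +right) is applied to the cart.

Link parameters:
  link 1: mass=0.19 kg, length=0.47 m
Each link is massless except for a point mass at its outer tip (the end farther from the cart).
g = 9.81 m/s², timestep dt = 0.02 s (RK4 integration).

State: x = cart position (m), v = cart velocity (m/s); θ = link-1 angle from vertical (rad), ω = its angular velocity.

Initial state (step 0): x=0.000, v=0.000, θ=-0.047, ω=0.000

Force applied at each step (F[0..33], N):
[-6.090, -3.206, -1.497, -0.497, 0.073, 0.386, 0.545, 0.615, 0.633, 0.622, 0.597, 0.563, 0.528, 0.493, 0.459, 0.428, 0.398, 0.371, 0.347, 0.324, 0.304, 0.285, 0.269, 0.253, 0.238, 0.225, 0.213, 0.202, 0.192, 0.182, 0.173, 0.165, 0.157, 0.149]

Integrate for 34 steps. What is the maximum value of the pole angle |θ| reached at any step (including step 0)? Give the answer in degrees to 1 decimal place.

Answer: 2.7°

Derivation:
apply F[0]=-6.090 → step 1: x=-0.001, v=-0.089, θ=-0.045, ω=0.170
apply F[1]=-3.206 → step 2: x=-0.003, v=-0.135, θ=-0.041, ω=0.250
apply F[2]=-1.497 → step 3: x=-0.006, v=-0.156, θ=-0.036, ω=0.279
apply F[3]=-0.497 → step 4: x=-0.009, v=-0.163, θ=-0.030, ω=0.279
apply F[4]=+0.073 → step 5: x=-0.012, v=-0.161, θ=-0.025, ω=0.263
apply F[5]=+0.386 → step 6: x=-0.016, v=-0.155, θ=-0.020, ω=0.240
apply F[6]=+0.545 → step 7: x=-0.019, v=-0.146, θ=-0.015, ω=0.215
apply F[7]=+0.615 → step 8: x=-0.021, v=-0.137, θ=-0.011, ω=0.189
apply F[8]=+0.633 → step 9: x=-0.024, v=-0.127, θ=-0.008, ω=0.165
apply F[9]=+0.622 → step 10: x=-0.027, v=-0.118, θ=-0.005, ω=0.142
apply F[10]=+0.597 → step 11: x=-0.029, v=-0.109, θ=-0.002, ω=0.122
apply F[11]=+0.563 → step 12: x=-0.031, v=-0.100, θ=0.000, ω=0.104
apply F[12]=+0.528 → step 13: x=-0.033, v=-0.092, θ=0.002, ω=0.088
apply F[13]=+0.493 → step 14: x=-0.035, v=-0.085, θ=0.004, ω=0.074
apply F[14]=+0.459 → step 15: x=-0.036, v=-0.079, θ=0.005, ω=0.061
apply F[15]=+0.428 → step 16: x=-0.038, v=-0.072, θ=0.006, ω=0.051
apply F[16]=+0.398 → step 17: x=-0.039, v=-0.067, θ=0.007, ω=0.041
apply F[17]=+0.371 → step 18: x=-0.040, v=-0.061, θ=0.008, ω=0.033
apply F[18]=+0.347 → step 19: x=-0.042, v=-0.056, θ=0.009, ω=0.026
apply F[19]=+0.324 → step 20: x=-0.043, v=-0.052, θ=0.009, ω=0.020
apply F[20]=+0.304 → step 21: x=-0.044, v=-0.048, θ=0.009, ω=0.015
apply F[21]=+0.285 → step 22: x=-0.045, v=-0.044, θ=0.010, ω=0.011
apply F[22]=+0.269 → step 23: x=-0.045, v=-0.040, θ=0.010, ω=0.007
apply F[23]=+0.253 → step 24: x=-0.046, v=-0.037, θ=0.010, ω=0.003
apply F[24]=+0.238 → step 25: x=-0.047, v=-0.033, θ=0.010, ω=0.001
apply F[25]=+0.225 → step 26: x=-0.048, v=-0.030, θ=0.010, ω=-0.002
apply F[26]=+0.213 → step 27: x=-0.048, v=-0.027, θ=0.010, ω=-0.004
apply F[27]=+0.202 → step 28: x=-0.049, v=-0.025, θ=0.010, ω=-0.005
apply F[28]=+0.192 → step 29: x=-0.049, v=-0.022, θ=0.010, ω=-0.007
apply F[29]=+0.182 → step 30: x=-0.049, v=-0.020, θ=0.009, ω=-0.008
apply F[30]=+0.173 → step 31: x=-0.050, v=-0.017, θ=0.009, ω=-0.009
apply F[31]=+0.165 → step 32: x=-0.050, v=-0.015, θ=0.009, ω=-0.010
apply F[32]=+0.157 → step 33: x=-0.050, v=-0.013, θ=0.009, ω=-0.010
apply F[33]=+0.149 → step 34: x=-0.051, v=-0.011, θ=0.009, ω=-0.011
Max |angle| over trajectory = 0.047 rad = 2.7°.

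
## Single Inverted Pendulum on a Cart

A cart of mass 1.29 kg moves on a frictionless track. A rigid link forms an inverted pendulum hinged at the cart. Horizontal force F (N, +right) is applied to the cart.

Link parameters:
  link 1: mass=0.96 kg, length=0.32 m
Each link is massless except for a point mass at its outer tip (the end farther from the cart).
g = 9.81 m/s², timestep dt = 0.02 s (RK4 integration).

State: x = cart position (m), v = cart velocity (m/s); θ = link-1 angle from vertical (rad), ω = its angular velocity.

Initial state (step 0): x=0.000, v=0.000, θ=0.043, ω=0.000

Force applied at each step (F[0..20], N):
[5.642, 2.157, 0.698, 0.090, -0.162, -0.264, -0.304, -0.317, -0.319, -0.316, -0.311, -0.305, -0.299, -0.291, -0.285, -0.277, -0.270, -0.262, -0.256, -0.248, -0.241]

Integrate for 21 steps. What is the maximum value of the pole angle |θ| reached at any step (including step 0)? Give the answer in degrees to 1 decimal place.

apply F[0]=+5.642 → step 1: x=0.001, v=0.081, θ=0.041, ω=-0.228
apply F[1]=+2.157 → step 2: x=0.003, v=0.109, θ=0.036, ω=-0.291
apply F[2]=+0.698 → step 3: x=0.005, v=0.115, θ=0.030, ω=-0.290
apply F[3]=+0.090 → step 4: x=0.007, v=0.113, θ=0.024, ω=-0.266
apply F[4]=-0.162 → step 5: x=0.009, v=0.107, θ=0.019, ω=-0.235
apply F[5]=-0.264 → step 6: x=0.011, v=0.100, θ=0.015, ω=-0.204
apply F[6]=-0.304 → step 7: x=0.013, v=0.094, θ=0.011, ω=-0.175
apply F[7]=-0.317 → step 8: x=0.015, v=0.087, θ=0.008, ω=-0.150
apply F[8]=-0.319 → step 9: x=0.017, v=0.082, θ=0.005, ω=-0.128
apply F[9]=-0.316 → step 10: x=0.019, v=0.076, θ=0.003, ω=-0.108
apply F[10]=-0.311 → step 11: x=0.020, v=0.071, θ=0.001, ω=-0.091
apply F[11]=-0.305 → step 12: x=0.021, v=0.066, θ=-0.001, ω=-0.077
apply F[12]=-0.299 → step 13: x=0.023, v=0.062, θ=-0.002, ω=-0.064
apply F[13]=-0.291 → step 14: x=0.024, v=0.058, θ=-0.004, ω=-0.053
apply F[14]=-0.285 → step 15: x=0.025, v=0.054, θ=-0.005, ω=-0.044
apply F[15]=-0.277 → step 16: x=0.026, v=0.051, θ=-0.005, ω=-0.036
apply F[16]=-0.270 → step 17: x=0.027, v=0.047, θ=-0.006, ω=-0.029
apply F[17]=-0.262 → step 18: x=0.028, v=0.044, θ=-0.007, ω=-0.023
apply F[18]=-0.256 → step 19: x=0.029, v=0.041, θ=-0.007, ω=-0.018
apply F[19]=-0.248 → step 20: x=0.030, v=0.038, θ=-0.007, ω=-0.013
apply F[20]=-0.241 → step 21: x=0.030, v=0.036, θ=-0.007, ω=-0.010
Max |angle| over trajectory = 0.043 rad = 2.5°.

Answer: 2.5°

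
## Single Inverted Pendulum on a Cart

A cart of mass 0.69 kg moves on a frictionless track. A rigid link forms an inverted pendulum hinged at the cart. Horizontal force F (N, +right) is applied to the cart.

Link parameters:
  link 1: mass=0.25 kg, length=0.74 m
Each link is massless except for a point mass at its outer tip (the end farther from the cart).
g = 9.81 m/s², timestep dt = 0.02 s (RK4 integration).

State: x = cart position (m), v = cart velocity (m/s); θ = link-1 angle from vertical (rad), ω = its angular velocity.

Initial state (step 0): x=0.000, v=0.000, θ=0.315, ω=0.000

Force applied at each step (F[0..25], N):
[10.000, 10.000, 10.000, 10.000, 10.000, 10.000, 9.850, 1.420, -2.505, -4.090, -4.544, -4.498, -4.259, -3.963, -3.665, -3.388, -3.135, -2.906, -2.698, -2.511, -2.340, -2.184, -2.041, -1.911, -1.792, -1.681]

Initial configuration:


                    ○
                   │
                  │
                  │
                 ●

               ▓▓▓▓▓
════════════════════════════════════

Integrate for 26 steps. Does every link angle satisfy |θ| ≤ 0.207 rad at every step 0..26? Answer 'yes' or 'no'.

apply F[0]=+10.000 → step 1: x=0.003, v=0.260, θ=0.312, ω=-0.252
apply F[1]=+10.000 → step 2: x=0.010, v=0.521, θ=0.305, ω=-0.507
apply F[2]=+10.000 → step 3: x=0.023, v=0.783, θ=0.292, ω=-0.768
apply F[3]=+10.000 → step 4: x=0.042, v=1.047, θ=0.274, ω=-1.037
apply F[4]=+10.000 → step 5: x=0.065, v=1.315, θ=0.251, ω=-1.317
apply F[5]=+10.000 → step 6: x=0.094, v=1.586, θ=0.221, ω=-1.611
apply F[6]=+9.850 → step 7: x=0.129, v=1.857, θ=0.186, ω=-1.915
apply F[7]=+1.420 → step 8: x=0.166, v=1.889, θ=0.148, ω=-1.914
apply F[8]=-2.505 → step 9: x=0.203, v=1.810, θ=0.111, ω=-1.774
apply F[9]=-4.090 → step 10: x=0.238, v=1.687, θ=0.077, ω=-1.584
apply F[10]=-4.544 → step 11: x=0.271, v=1.552, θ=0.048, ω=-1.385
apply F[11]=-4.498 → step 12: x=0.300, v=1.419, θ=0.022, ω=-1.197
apply F[12]=-4.259 → step 13: x=0.327, v=1.295, θ=-0.000, ω=-1.026
apply F[13]=-3.963 → step 14: x=0.352, v=1.181, θ=-0.019, ω=-0.875
apply F[14]=-3.665 → step 15: x=0.375, v=1.077, θ=-0.035, ω=-0.741
apply F[15]=-3.388 → step 16: x=0.395, v=0.981, θ=-0.049, ω=-0.624
apply F[16]=-3.135 → step 17: x=0.414, v=0.894, θ=-0.060, ω=-0.521
apply F[17]=-2.906 → step 18: x=0.431, v=0.815, θ=-0.070, ω=-0.431
apply F[18]=-2.698 → step 19: x=0.447, v=0.742, θ=-0.078, ω=-0.352
apply F[19]=-2.511 → step 20: x=0.461, v=0.675, θ=-0.084, ω=-0.284
apply F[20]=-2.340 → step 21: x=0.474, v=0.613, θ=-0.089, ω=-0.224
apply F[21]=-2.184 → step 22: x=0.485, v=0.557, θ=-0.093, ω=-0.172
apply F[22]=-2.041 → step 23: x=0.496, v=0.504, θ=-0.096, ω=-0.126
apply F[23]=-1.911 → step 24: x=0.506, v=0.456, θ=-0.098, ω=-0.087
apply F[24]=-1.792 → step 25: x=0.514, v=0.411, θ=-0.100, ω=-0.053
apply F[25]=-1.681 → step 26: x=0.522, v=0.370, θ=-0.100, ω=-0.024
Max |angle| over trajectory = 0.315 rad; bound = 0.207 → exceeded.

Answer: no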